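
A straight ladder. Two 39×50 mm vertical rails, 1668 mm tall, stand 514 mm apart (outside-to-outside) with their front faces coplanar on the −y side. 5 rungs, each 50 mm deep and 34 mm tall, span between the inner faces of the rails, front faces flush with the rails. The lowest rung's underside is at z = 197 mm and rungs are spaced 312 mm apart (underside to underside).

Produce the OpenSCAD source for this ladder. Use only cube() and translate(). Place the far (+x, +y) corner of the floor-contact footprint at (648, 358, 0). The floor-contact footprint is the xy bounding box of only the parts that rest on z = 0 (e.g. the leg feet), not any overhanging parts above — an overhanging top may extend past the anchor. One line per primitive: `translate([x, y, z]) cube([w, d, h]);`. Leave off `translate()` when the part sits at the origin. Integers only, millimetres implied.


translate([134, 308, 0]) cube([39, 50, 1668]);
translate([609, 308, 0]) cube([39, 50, 1668]);
translate([173, 308, 197]) cube([436, 50, 34]);
translate([173, 308, 509]) cube([436, 50, 34]);
translate([173, 308, 821]) cube([436, 50, 34]);
translate([173, 308, 1133]) cube([436, 50, 34]);
translate([173, 308, 1445]) cube([436, 50, 34]);


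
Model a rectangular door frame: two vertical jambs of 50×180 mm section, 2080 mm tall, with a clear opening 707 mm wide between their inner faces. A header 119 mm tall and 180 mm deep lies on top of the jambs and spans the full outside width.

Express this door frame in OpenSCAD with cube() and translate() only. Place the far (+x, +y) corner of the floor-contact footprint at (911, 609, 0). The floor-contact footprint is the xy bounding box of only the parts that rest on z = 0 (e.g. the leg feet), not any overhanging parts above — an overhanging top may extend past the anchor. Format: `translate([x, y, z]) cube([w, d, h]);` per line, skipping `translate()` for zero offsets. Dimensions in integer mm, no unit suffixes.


translate([104, 429, 0]) cube([50, 180, 2080]);
translate([861, 429, 0]) cube([50, 180, 2080]);
translate([104, 429, 2080]) cube([807, 180, 119]);


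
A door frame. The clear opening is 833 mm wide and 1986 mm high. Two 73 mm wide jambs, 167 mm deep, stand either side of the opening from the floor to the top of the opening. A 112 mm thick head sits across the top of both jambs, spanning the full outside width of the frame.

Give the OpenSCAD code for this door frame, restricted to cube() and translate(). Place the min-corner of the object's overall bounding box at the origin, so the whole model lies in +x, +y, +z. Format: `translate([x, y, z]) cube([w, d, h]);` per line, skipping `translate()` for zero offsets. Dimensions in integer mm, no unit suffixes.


cube([73, 167, 1986]);
translate([906, 0, 0]) cube([73, 167, 1986]);
translate([0, 0, 1986]) cube([979, 167, 112]);


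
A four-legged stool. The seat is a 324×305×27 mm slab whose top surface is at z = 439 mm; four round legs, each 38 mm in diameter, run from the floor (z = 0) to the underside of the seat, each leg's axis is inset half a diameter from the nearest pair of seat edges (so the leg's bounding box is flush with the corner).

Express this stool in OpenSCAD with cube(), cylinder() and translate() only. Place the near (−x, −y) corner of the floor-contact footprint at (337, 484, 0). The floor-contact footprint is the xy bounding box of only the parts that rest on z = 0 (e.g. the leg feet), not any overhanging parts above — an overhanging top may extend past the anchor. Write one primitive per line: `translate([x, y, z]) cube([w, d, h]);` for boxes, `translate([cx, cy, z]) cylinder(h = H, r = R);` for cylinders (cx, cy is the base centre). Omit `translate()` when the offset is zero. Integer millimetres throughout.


// leg_h = 439 - 27 = 412
translate([337, 484, 412]) cube([324, 305, 27]);
translate([356, 503, 0]) cylinder(h = 412, r = 19);
translate([642, 503, 0]) cylinder(h = 412, r = 19);
translate([356, 770, 0]) cylinder(h = 412, r = 19);
translate([642, 770, 0]) cylinder(h = 412, r = 19);


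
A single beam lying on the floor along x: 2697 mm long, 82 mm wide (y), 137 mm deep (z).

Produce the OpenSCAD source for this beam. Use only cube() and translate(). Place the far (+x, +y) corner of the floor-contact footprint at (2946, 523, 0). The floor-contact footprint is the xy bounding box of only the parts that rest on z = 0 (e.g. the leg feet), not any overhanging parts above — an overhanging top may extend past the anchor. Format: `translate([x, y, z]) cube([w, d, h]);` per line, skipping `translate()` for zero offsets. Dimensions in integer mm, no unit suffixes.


translate([249, 441, 0]) cube([2697, 82, 137]);


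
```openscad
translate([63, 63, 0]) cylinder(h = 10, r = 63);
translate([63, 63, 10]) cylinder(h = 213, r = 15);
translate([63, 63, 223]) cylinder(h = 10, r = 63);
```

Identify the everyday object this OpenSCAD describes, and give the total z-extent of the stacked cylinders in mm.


A spool. The overall height is 233 mm.

Three coaxial cylinders, large–small–large — a spool. Two 10 mm flanges and a 213 mm core give 10 + 213 + 10 = 233 mm.


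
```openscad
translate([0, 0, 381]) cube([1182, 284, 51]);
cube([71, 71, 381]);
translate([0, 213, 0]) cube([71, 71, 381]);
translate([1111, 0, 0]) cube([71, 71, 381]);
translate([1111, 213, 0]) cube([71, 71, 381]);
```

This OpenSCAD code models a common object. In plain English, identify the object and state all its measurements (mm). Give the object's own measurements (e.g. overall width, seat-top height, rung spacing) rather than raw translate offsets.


A bench: a 1182×284 mm seat slab, 51 mm thick, top at z = 432 mm, on four 71×71 mm square legs flush with the seat corners and standing on z = 0.


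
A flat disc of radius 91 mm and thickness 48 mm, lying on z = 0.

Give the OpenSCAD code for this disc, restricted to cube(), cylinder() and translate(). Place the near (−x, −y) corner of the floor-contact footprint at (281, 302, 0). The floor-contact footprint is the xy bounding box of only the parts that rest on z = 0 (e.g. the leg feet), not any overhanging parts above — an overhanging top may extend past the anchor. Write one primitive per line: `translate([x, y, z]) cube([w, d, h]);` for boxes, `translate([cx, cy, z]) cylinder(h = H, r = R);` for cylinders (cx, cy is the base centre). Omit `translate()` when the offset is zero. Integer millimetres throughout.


translate([372, 393, 0]) cylinder(h = 48, r = 91);


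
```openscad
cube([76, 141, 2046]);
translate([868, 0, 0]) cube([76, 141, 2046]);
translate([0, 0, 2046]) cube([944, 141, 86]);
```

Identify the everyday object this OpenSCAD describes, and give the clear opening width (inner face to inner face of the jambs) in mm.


A door frame. The clear opening width is 792 mm.

Two 2046 mm tall posts with a header on top — a door frame. The left jamb is 76 mm wide at x = 0; the right jamb starts at x = 868. The clear opening is 868 − 76 = 792 mm.


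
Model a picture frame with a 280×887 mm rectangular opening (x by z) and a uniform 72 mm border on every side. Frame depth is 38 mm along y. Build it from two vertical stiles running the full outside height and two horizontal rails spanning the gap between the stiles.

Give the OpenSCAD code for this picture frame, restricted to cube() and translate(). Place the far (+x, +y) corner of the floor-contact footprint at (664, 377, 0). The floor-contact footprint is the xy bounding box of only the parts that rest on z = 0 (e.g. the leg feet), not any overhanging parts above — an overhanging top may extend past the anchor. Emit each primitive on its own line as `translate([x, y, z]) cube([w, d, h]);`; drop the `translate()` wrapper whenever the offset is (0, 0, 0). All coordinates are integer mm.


translate([240, 339, 0]) cube([72, 38, 1031]);
translate([592, 339, 0]) cube([72, 38, 1031]);
translate([312, 339, 0]) cube([280, 38, 72]);
translate([312, 339, 959]) cube([280, 38, 72]);


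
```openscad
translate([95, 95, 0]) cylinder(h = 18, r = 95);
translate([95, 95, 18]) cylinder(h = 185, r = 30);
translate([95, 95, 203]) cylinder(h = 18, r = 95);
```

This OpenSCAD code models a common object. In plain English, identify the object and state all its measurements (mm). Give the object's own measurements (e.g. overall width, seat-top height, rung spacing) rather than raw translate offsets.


A spool: two coaxial disc flanges of radius 95 mm and thickness 18 mm, joined by a core cylinder of radius 30 mm and height 185 mm. The lower flange rests on z = 0 and the three cylinders share a vertical axis.


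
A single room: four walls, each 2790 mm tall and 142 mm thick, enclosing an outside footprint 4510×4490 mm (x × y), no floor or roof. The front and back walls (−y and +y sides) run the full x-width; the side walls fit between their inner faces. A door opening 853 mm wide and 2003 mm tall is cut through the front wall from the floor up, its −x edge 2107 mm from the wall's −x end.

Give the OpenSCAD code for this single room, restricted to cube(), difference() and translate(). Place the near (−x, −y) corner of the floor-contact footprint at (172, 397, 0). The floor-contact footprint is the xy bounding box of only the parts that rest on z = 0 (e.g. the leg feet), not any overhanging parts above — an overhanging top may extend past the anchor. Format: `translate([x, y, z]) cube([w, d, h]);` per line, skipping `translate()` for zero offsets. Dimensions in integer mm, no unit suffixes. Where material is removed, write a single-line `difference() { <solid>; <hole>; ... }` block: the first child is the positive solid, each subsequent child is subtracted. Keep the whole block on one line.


difference() { translate([172, 397, 0]) cube([4510, 142, 2790]); translate([2279, 397, 0]) cube([853, 142, 2003]); }
translate([172, 4745, 0]) cube([4510, 142, 2790]);
translate([172, 539, 0]) cube([142, 4206, 2790]);
translate([4540, 539, 0]) cube([142, 4206, 2790]);


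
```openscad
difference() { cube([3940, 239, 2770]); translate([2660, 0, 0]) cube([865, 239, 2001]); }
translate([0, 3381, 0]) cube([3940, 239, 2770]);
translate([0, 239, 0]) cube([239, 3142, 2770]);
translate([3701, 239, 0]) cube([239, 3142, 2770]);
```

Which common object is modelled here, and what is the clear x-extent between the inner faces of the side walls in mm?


A single room. The interior width is 3462 mm.

Four walls enclosing a rectangle with a door in the front wall — a room. Outside width 3940 minus two 239 mm walls gives 3462 mm.


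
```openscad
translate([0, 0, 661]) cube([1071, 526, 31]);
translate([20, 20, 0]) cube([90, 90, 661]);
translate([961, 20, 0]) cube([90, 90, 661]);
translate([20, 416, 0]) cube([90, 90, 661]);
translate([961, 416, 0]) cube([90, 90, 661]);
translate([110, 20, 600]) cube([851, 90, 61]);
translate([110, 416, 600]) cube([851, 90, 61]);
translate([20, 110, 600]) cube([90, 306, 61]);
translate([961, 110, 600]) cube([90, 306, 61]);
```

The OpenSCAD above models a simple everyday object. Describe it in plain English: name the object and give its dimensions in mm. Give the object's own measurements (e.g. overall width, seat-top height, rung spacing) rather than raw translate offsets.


A table: top 1071 mm (x) × 526 mm (y), 31 mm thick, upper face at z = 692 mm, on four 90×90 mm square legs, each inset 20 mm from the nearest pair of top edges from z = 0 to the bottom of the top. Four apron rails, 90 mm thick and 61 mm tall, run between adjacent legs with their top edges flush with the underside of the top and their outer faces flush with the legs' outer faces.


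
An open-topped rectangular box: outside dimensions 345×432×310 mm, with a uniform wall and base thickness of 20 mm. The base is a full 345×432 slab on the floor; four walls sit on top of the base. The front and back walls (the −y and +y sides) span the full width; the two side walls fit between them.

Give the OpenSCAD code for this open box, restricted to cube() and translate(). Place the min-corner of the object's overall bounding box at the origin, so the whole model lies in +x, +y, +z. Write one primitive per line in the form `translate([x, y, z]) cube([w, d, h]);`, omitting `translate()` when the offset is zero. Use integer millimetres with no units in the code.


cube([345, 432, 20]);
translate([0, 0, 20]) cube([345, 20, 290]);
translate([0, 412, 20]) cube([345, 20, 290]);
translate([0, 20, 20]) cube([20, 392, 290]);
translate([325, 20, 20]) cube([20, 392, 290]);


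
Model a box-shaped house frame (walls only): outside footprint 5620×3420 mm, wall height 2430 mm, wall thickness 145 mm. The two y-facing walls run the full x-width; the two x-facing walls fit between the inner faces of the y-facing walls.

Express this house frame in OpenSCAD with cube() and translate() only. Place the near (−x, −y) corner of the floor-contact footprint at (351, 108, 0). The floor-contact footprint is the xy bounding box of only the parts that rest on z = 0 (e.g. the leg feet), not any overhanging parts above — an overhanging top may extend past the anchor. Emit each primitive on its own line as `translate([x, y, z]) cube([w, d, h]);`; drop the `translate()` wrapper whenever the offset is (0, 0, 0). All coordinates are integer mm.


translate([351, 108, 0]) cube([5620, 145, 2430]);
translate([351, 3383, 0]) cube([5620, 145, 2430]);
translate([351, 253, 0]) cube([145, 3130, 2430]);
translate([5826, 253, 0]) cube([145, 3130, 2430]);


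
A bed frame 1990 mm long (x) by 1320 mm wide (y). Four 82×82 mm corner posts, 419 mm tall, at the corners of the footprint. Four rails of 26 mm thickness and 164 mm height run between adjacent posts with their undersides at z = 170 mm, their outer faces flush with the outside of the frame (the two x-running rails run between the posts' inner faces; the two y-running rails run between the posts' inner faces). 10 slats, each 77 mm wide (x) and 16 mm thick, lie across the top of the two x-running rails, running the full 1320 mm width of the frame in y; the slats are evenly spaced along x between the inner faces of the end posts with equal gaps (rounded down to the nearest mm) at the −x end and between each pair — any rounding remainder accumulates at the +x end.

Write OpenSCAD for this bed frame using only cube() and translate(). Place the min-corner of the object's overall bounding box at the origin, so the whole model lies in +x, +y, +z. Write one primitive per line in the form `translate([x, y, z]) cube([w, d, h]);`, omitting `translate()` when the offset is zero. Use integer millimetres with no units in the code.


// slat z = rail_z + rail_h = 170 + 164 = 334
// slat gap = ⌊(1826 − 10·77) / 11⌋ = 96
cube([82, 82, 419]);
translate([0, 1238, 0]) cube([82, 82, 419]);
translate([1908, 0, 0]) cube([82, 82, 419]);
translate([1908, 1238, 0]) cube([82, 82, 419]);
translate([82, 0, 170]) cube([1826, 26, 164]);
translate([82, 1294, 170]) cube([1826, 26, 164]);
translate([0, 82, 170]) cube([26, 1156, 164]);
translate([1964, 82, 170]) cube([26, 1156, 164]);
translate([178, 0, 334]) cube([77, 1320, 16]);
translate([351, 0, 334]) cube([77, 1320, 16]);
translate([524, 0, 334]) cube([77, 1320, 16]);
translate([697, 0, 334]) cube([77, 1320, 16]);
translate([870, 0, 334]) cube([77, 1320, 16]);
translate([1043, 0, 334]) cube([77, 1320, 16]);
translate([1216, 0, 334]) cube([77, 1320, 16]);
translate([1389, 0, 334]) cube([77, 1320, 16]);
translate([1562, 0, 334]) cube([77, 1320, 16]);
translate([1735, 0, 334]) cube([77, 1320, 16]);


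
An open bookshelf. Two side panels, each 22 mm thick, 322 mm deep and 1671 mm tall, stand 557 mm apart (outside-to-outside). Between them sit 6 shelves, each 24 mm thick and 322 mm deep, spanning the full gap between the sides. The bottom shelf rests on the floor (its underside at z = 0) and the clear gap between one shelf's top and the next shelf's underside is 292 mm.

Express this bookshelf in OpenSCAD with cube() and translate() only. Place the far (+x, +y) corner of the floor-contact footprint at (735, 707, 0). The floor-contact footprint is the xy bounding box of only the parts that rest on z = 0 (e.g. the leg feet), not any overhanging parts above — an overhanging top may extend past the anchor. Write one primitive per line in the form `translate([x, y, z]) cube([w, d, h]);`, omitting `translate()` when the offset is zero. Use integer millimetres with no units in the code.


translate([178, 385, 0]) cube([22, 322, 1671]);
translate([713, 385, 0]) cube([22, 322, 1671]);
translate([200, 385, 0]) cube([513, 322, 24]);
translate([200, 385, 316]) cube([513, 322, 24]);
translate([200, 385, 632]) cube([513, 322, 24]);
translate([200, 385, 948]) cube([513, 322, 24]);
translate([200, 385, 1264]) cube([513, 322, 24]);
translate([200, 385, 1580]) cube([513, 322, 24]);


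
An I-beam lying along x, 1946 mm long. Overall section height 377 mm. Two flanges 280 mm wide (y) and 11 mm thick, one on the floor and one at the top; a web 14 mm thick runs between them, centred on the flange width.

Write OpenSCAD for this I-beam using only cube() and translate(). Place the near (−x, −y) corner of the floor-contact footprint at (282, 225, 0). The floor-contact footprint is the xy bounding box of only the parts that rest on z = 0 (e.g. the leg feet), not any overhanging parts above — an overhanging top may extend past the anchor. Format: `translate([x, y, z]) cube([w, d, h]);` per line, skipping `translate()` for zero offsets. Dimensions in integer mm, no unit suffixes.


translate([282, 225, 0]) cube([1946, 280, 11]);
translate([282, 358, 11]) cube([1946, 14, 355]);
translate([282, 225, 366]) cube([1946, 280, 11]);


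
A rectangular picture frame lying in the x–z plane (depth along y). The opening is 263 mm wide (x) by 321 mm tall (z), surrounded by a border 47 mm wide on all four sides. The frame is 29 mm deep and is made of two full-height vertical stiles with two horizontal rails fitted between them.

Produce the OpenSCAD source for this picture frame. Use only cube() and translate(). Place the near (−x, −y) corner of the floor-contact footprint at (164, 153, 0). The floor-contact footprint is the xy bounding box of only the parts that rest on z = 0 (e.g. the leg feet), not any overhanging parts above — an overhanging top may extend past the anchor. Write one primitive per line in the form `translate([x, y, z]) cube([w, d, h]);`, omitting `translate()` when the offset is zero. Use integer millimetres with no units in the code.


translate([164, 153, 0]) cube([47, 29, 415]);
translate([474, 153, 0]) cube([47, 29, 415]);
translate([211, 153, 0]) cube([263, 29, 47]);
translate([211, 153, 368]) cube([263, 29, 47]);


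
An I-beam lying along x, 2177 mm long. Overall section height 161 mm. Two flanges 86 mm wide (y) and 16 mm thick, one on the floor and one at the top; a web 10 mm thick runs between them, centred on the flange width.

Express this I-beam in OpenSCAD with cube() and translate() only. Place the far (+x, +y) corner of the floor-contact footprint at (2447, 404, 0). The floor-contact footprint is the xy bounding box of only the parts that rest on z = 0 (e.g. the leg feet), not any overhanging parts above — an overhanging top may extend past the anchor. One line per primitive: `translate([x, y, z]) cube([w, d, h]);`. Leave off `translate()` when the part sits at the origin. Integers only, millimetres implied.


translate([270, 318, 0]) cube([2177, 86, 16]);
translate([270, 356, 16]) cube([2177, 10, 129]);
translate([270, 318, 145]) cube([2177, 86, 16]);


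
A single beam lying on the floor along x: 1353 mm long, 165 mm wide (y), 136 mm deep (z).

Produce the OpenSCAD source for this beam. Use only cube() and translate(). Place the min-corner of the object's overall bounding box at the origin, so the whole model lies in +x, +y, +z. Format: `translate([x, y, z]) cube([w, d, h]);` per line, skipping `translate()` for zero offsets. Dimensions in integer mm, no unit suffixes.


cube([1353, 165, 136]);


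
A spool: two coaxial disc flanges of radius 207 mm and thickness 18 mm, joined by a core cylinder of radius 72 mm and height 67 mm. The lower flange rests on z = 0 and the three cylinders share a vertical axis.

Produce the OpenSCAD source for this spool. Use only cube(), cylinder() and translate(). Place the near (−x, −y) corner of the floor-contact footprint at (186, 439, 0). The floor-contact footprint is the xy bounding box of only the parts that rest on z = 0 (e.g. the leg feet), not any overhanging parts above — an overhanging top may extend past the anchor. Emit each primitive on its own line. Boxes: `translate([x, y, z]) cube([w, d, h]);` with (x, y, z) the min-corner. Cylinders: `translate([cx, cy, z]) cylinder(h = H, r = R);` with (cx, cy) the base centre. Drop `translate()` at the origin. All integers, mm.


translate([393, 646, 0]) cylinder(h = 18, r = 207);
translate([393, 646, 18]) cylinder(h = 67, r = 72);
translate([393, 646, 85]) cylinder(h = 18, r = 207);


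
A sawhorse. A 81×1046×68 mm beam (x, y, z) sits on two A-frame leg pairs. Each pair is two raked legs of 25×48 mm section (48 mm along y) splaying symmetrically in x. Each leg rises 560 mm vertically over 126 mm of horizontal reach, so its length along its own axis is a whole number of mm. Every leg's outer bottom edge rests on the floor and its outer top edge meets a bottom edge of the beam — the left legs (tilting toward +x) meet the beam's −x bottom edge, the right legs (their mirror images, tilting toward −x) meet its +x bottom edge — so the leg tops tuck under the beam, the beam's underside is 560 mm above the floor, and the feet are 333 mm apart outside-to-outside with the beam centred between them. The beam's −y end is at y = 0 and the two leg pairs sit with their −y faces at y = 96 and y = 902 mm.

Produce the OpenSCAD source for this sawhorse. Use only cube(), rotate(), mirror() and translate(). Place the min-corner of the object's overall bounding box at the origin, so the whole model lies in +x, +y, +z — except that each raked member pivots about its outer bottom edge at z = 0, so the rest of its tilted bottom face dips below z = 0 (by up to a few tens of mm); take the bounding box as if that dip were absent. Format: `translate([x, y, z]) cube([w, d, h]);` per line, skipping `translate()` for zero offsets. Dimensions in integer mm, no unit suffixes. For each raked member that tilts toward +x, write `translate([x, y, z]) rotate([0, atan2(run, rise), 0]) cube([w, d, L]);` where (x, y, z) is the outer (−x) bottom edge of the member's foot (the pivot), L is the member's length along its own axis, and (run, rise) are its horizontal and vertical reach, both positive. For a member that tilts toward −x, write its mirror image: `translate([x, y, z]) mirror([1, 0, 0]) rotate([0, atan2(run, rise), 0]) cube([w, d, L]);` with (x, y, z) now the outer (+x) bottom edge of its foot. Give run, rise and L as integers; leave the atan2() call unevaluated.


// leg length = √(126² + 560²) = 574
// right-leg outer foot x = 2·126 + 81 = 333
// beam min-corner = (126, 0, 560)
translate([126, 0, 560]) cube([81, 1046, 68]);
translate([0, 96, 0]) rotate([0, atan2(126, 560), 0]) cube([25, 48, 574]);
translate([333, 96, 0]) mirror([1, 0, 0]) rotate([0, atan2(126, 560), 0]) cube([25, 48, 574]);
translate([0, 902, 0]) rotate([0, atan2(126, 560), 0]) cube([25, 48, 574]);
translate([333, 902, 0]) mirror([1, 0, 0]) rotate([0, atan2(126, 560), 0]) cube([25, 48, 574]);


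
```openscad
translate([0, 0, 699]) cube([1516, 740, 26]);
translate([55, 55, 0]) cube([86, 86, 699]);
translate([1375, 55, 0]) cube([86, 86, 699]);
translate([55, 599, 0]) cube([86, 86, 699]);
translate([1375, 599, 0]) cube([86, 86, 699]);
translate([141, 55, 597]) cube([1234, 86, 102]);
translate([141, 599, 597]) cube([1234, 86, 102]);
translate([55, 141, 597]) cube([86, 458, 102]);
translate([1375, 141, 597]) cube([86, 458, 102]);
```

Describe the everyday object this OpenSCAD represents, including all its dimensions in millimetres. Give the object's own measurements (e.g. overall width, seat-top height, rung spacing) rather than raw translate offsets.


A table: top 1516 mm (x) × 740 mm (y), 26 mm thick, upper face at z = 725 mm, on four 86×86 mm square legs, each inset 55 mm from the nearest pair of top edges from z = 0 to the bottom of the top. Four apron rails, 86 mm thick and 102 mm tall, run between adjacent legs with their top edges flush with the underside of the top and their outer faces flush with the legs' outer faces.


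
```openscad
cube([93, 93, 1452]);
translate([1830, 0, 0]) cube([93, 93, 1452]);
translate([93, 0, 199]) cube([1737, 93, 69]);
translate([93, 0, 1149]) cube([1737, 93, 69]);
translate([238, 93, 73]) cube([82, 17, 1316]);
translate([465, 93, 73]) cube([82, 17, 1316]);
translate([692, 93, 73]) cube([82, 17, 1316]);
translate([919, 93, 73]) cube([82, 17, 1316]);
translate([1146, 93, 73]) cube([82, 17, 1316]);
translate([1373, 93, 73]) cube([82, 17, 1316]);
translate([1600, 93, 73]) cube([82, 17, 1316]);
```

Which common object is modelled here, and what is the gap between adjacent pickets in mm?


A fence section. The picket gap is 145 mm.

Two posts, two rails, 7 pickets — a fence section. Span 1737 mm holds 7 pickets of 82 mm with 8 equal gaps: ⌊(1737 − 7·82) / 8⌋ = 145 mm.


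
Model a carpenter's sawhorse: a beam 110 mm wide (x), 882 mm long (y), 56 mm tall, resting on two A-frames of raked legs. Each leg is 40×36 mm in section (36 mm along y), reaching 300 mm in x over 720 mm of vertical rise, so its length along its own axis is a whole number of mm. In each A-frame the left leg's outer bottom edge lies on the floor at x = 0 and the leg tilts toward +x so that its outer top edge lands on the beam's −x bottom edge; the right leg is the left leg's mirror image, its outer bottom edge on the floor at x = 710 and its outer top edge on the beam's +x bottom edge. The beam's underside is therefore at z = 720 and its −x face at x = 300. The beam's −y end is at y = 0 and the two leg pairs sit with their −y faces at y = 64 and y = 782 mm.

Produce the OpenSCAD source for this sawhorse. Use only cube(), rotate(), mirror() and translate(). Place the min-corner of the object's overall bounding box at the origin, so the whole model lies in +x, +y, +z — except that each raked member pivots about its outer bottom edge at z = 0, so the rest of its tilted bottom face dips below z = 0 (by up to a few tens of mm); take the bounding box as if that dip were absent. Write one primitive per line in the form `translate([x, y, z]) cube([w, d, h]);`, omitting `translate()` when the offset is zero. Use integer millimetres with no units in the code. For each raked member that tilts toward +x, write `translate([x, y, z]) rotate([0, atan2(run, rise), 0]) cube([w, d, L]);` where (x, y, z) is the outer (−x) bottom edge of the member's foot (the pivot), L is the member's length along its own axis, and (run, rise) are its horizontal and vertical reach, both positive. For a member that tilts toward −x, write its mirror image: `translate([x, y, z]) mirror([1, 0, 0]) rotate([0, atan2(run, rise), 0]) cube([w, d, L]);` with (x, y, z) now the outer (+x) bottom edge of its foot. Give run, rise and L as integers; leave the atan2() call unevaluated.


// leg length = √(300² + 720²) = 780
// right-leg outer foot x = 2·300 + 110 = 710
// beam min-corner = (300, 0, 720)
translate([300, 0, 720]) cube([110, 882, 56]);
translate([0, 64, 0]) rotate([0, atan2(300, 720), 0]) cube([40, 36, 780]);
translate([710, 64, 0]) mirror([1, 0, 0]) rotate([0, atan2(300, 720), 0]) cube([40, 36, 780]);
translate([0, 782, 0]) rotate([0, atan2(300, 720), 0]) cube([40, 36, 780]);
translate([710, 782, 0]) mirror([1, 0, 0]) rotate([0, atan2(300, 720), 0]) cube([40, 36, 780]);


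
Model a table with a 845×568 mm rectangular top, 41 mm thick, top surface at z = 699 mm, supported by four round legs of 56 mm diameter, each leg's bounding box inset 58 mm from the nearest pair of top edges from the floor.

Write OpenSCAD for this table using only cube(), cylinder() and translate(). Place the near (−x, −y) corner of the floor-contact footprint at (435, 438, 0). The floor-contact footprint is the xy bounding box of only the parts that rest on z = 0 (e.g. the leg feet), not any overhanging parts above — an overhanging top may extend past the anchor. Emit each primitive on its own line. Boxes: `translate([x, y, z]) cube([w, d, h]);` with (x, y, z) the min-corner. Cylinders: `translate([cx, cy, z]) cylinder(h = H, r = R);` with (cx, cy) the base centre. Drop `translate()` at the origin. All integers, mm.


// leg_h = 699 - 41 = 658
translate([377, 380, 658]) cube([845, 568, 41]);
translate([463, 466, 0]) cylinder(h = 658, r = 28);
translate([1136, 466, 0]) cylinder(h = 658, r = 28);
translate([463, 862, 0]) cylinder(h = 658, r = 28);
translate([1136, 862, 0]) cylinder(h = 658, r = 28);


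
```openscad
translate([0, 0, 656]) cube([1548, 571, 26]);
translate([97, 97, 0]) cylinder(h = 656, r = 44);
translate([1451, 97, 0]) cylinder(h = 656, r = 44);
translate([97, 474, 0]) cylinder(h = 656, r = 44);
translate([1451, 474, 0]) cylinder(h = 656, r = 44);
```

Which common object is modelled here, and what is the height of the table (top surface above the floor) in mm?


A table. The table height is 682 mm.

A 1548×571×26 slab sits at z = 656 on four Ø88 mm round legs — a table. The top surface is at 656 + 26 = 682 mm.


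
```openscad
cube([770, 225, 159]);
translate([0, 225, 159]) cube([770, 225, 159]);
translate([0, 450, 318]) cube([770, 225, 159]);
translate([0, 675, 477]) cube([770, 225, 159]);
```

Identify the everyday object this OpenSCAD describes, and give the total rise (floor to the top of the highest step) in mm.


A staircase. The total rise is 636 mm.

4 identical blocks, each offset up and back from the previous — a staircase. Each step is 159 mm tall and there are 4 of them, so the total rise is 4 × 159 = 636 mm.


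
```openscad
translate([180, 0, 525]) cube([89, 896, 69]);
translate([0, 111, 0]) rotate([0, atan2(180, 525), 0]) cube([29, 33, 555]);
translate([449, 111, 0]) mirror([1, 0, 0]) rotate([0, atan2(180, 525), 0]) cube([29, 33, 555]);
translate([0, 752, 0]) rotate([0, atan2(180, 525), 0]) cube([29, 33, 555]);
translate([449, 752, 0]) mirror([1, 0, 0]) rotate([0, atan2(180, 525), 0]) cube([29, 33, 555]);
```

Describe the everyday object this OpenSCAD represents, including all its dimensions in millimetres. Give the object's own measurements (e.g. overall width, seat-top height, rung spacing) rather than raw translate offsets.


A sawhorse. A 89×896×69 mm beam (x, y, z) sits on two A-frame leg pairs. Each pair is two raked legs of 29×33 mm section (33 mm along y) splaying symmetrically in x. Each leg rises 525 mm vertically over 180 mm of horizontal reach and is 555 mm long along its own axis. Every leg's outer bottom edge rests on the floor and its outer top edge meets a bottom edge of the beam — the left legs (tilting toward +x) meet the beam's −x bottom edge, the right legs (their mirror images, tilting toward −x) meet its +x bottom edge — so the leg tops tuck under the beam, the beam's underside is 525 mm above the floor, and the feet are 449 mm apart outside-to-outside with the beam centred between them. The two leg pairs are set in 111 mm from either end of the beam.


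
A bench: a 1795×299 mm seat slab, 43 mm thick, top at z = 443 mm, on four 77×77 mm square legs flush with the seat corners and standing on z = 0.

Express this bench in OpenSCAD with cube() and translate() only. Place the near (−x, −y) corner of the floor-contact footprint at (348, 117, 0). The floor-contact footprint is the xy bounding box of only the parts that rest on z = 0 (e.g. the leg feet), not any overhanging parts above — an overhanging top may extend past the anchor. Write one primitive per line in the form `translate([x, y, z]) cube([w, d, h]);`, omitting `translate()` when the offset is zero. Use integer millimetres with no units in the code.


translate([348, 117, 400]) cube([1795, 299, 43]);
translate([348, 117, 0]) cube([77, 77, 400]);
translate([348, 339, 0]) cube([77, 77, 400]);
translate([2066, 117, 0]) cube([77, 77, 400]);
translate([2066, 339, 0]) cube([77, 77, 400]);


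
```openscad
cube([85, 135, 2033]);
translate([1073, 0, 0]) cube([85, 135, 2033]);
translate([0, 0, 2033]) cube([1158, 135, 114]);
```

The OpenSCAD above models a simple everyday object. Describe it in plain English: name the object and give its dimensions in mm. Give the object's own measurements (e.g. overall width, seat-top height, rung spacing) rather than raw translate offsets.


A door frame. The clear opening is 988 mm wide and 2033 mm high. Two 85 mm wide jambs, 135 mm deep, stand either side of the opening from the floor to the top of the opening. A 114 mm thick head sits across the top of both jambs, spanning the full outside width of the frame.


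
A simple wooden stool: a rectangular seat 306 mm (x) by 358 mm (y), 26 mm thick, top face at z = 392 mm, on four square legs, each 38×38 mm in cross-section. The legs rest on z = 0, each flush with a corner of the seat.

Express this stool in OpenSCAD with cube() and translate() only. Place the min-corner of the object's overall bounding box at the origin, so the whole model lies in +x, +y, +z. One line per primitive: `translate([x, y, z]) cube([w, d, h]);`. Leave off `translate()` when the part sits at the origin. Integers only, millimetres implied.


translate([0, 0, 366]) cube([306, 358, 26]);
cube([38, 38, 366]);
translate([268, 0, 0]) cube([38, 38, 366]);
translate([0, 320, 0]) cube([38, 38, 366]);
translate([268, 320, 0]) cube([38, 38, 366]);


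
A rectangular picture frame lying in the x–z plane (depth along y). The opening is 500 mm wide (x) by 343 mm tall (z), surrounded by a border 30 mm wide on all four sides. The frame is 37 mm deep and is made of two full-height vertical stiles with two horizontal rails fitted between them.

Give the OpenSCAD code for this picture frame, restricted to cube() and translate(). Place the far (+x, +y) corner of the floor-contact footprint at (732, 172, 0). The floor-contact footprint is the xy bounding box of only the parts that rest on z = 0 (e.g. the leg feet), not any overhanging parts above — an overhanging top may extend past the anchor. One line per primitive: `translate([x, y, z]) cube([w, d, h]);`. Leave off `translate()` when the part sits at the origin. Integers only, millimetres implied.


translate([172, 135, 0]) cube([30, 37, 403]);
translate([702, 135, 0]) cube([30, 37, 403]);
translate([202, 135, 0]) cube([500, 37, 30]);
translate([202, 135, 373]) cube([500, 37, 30]);


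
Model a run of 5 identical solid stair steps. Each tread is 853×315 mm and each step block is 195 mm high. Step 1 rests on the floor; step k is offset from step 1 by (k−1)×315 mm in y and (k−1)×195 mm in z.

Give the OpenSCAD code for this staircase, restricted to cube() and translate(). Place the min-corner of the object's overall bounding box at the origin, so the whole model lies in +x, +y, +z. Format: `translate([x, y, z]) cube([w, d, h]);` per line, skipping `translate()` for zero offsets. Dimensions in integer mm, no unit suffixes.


cube([853, 315, 195]);
translate([0, 315, 195]) cube([853, 315, 195]);
translate([0, 630, 390]) cube([853, 315, 195]);
translate([0, 945, 585]) cube([853, 315, 195]);
translate([0, 1260, 780]) cube([853, 315, 195]);


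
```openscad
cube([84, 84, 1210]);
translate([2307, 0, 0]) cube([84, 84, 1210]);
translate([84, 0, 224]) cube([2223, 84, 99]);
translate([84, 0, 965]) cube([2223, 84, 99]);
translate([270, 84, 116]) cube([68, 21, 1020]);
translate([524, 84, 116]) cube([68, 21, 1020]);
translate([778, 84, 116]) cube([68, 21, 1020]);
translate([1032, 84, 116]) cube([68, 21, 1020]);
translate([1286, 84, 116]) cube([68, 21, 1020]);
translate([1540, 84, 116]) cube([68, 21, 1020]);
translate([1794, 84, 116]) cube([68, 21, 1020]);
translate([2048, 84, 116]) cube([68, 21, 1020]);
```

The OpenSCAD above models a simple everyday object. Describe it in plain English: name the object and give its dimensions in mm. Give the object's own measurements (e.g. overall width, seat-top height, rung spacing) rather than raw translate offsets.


A fence section. Two 84×84 mm posts, 1210 mm tall, stand on the floor with a clear span of 2223 mm between their inner faces. Two horizontal rails of 84×99 mm section span the gap between the posts with their undersides at z = 224 mm and z = 965 mm, flush with the posts' −y face. 8 pickets, each 68 mm wide, 21 mm thick and 1020 mm tall, are fixed to the +y face of the rails with their bottoms at z = 116 mm, spaced across the span with a 186 mm gap after the −x post and between neighbouring pickets, with 191 mm left before the +x post.


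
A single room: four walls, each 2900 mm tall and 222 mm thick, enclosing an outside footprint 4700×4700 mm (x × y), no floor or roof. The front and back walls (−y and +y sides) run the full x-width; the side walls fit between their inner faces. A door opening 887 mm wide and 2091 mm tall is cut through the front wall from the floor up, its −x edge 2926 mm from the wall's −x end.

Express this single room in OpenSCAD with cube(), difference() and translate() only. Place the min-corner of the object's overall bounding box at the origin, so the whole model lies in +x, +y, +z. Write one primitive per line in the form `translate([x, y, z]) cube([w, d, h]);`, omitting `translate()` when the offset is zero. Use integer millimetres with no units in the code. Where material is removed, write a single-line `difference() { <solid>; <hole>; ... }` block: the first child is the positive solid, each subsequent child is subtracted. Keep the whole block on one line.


difference() { cube([4700, 222, 2900]); translate([2926, 0, 0]) cube([887, 222, 2091]); }
translate([0, 4478, 0]) cube([4700, 222, 2900]);
translate([0, 222, 0]) cube([222, 4256, 2900]);
translate([4478, 222, 0]) cube([222, 4256, 2900]);


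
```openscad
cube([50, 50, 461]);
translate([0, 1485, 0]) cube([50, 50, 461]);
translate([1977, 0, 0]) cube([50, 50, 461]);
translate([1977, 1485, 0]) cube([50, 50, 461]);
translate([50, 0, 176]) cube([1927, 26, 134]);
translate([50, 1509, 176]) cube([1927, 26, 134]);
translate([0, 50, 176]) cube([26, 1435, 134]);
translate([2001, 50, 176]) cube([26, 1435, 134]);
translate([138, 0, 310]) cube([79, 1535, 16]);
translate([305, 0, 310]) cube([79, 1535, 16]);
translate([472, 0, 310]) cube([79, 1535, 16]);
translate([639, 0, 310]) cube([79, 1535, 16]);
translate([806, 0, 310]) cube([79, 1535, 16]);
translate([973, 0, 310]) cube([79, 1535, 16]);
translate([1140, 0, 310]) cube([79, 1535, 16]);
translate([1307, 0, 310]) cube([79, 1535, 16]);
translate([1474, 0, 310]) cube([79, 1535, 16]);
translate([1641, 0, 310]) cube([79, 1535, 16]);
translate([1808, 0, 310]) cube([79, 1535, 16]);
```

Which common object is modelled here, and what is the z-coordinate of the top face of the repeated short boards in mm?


A bed frame. The slat-top height is 326 mm.

Four posts, four rails, and a row of slats — a bed frame. Slats sit on the rails at z = 176 + 134 = 310; with slat thickness 16, the top is 326 mm.


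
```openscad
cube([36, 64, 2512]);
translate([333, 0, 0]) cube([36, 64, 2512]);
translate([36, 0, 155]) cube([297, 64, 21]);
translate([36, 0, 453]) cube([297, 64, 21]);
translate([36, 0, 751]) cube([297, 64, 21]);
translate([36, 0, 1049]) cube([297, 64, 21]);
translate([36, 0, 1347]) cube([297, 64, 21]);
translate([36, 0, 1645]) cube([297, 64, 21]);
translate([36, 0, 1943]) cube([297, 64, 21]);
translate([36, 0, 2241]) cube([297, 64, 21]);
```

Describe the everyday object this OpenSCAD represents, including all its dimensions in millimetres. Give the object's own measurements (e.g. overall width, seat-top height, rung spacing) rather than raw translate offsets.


A straight ladder. Two 36×64 mm vertical rails, 2512 mm tall, stand 369 mm apart (outside-to-outside) with their front faces coplanar on the −y side. 8 rungs, each 64 mm deep and 21 mm tall, span between the inner faces of the rails, front faces flush with the rails. The lowest rung's underside is at z = 155 mm and rungs are spaced 298 mm apart (underside to underside).
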